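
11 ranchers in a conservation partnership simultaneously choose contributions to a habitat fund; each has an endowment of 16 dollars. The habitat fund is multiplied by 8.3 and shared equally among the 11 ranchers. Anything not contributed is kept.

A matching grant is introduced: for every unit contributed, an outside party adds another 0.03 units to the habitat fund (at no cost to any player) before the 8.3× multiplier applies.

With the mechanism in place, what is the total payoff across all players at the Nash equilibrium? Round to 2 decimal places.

The effective private return is 8.3 × 1.03 / 11 = 0.7772, which is still under 1, so the mechanism doesn't change anyone's dominant strategy: zero contribution.
Everyone keeps their endowment and the group total is 11 × 16 = 176.

176.00 dollars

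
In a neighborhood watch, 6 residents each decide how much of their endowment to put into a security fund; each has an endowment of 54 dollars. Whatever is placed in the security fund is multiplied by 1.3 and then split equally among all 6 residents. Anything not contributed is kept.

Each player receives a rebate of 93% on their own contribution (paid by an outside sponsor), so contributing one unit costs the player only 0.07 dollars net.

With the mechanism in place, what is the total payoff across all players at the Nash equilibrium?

The effective private return per unit is now (1.3/6) / 0.07 = 3.0952 > 1, so every player's dominant strategy flips to full contribution.
So the Nash equilibrium is full contribution by all 6; the group earns 6 × (54 × 0.93 + 1.3 × 54) = 722.52.

722.52 dollars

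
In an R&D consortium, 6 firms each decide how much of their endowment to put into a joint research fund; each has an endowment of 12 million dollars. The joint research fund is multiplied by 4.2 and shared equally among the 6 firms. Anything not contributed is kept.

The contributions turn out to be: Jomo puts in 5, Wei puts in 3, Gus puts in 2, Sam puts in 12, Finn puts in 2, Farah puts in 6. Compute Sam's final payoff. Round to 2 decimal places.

Total contributed: 5 + 3 + 2 + 12 + 2 + 6 = 30.
Each receives 4.2 × 30 / 6 = 21.00 from the joint research fund.
Sam keeps 12 − 12 = 0, so Sam's payoff is 0 + 21.00 = 21.00.

21.00 million dollars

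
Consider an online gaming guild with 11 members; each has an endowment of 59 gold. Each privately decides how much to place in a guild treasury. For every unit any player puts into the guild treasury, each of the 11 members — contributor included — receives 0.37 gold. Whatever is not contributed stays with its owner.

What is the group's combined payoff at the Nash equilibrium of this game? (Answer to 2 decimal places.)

649.00 gold

The private return per contributed unit is 0.37 < 1, so contributing 0 is dominant for every player. At the Nash equilibrium everyone keeps their 59, and the group total is 11 × 59 = 649.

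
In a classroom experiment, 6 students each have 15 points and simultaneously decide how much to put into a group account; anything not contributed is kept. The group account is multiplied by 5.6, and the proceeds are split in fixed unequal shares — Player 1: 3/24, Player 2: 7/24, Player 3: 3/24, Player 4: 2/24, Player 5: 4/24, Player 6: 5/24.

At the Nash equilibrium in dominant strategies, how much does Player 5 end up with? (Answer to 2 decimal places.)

43.00 points

Player j's private return per contributed unit is 5.6 × (j's share). Contributing is weakly dominant for j when that share is at least 1/5.6 = 0.1786, and contributing 0 is dominant otherwise.
Player 2 and Player 6 clear that bar, contributing 15 each; the remaining 4 contribute 0. Total contributed: 30.
Player 5 keeps 15 and receives 5.6 × 30 × 4/24 = 28.00 from the group account, for a payoff of 43.00.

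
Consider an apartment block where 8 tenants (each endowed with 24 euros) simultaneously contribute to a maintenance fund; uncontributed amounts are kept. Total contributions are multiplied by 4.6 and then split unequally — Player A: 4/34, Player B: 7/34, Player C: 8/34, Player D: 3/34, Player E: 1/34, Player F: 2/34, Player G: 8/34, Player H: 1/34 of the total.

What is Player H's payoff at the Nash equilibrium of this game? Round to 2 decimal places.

A player with share s gets back 4.6·s per unit contributed, so full contribution is dominant for anyone with s > 1/4.6 = 0.2174 and zero contribution is dominant for anyone below.
Player C and Player G are above the threshold, contributing 24 each; the remaining 6 contribute 0. Total contributed: 48.
Player H keeps 24 and receives 4.6 × 48 × 1/34 = 6.49 from the maintenance fund, for a payoff of 30.49.

30.49 euros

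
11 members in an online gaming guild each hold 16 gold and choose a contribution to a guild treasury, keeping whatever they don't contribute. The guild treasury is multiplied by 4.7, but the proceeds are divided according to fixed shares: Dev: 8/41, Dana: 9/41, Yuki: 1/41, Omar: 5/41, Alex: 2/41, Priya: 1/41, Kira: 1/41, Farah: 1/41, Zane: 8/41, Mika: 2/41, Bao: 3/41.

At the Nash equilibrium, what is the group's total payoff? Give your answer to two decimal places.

For player j, contributing a unit is worthwhile iff 4.7 × (j's share) ≥ 1, i.e. iff j's share is at least 0.2128.
The only share above 0.2128 is Dana's 9/41, contributing 16; the remaining 10 contribute 0. Total contributed: 16.
The guild treasury pays out 4.7 × 16 = 75.20 in total (split across the unequal shares, but the aggregate is all that matters for the group sum).
The 10 free-riders keep 16 each, adding 160. Group total = 160 + 75.20 = 235.20.

235.20 gold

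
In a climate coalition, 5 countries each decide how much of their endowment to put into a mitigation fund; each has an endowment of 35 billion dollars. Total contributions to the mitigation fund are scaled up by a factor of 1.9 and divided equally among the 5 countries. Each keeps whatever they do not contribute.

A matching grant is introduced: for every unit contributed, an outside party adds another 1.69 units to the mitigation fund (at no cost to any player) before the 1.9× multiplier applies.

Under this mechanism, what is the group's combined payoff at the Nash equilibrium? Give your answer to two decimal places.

894.43 billion dollars

With the mechanism, a contributed unit returns 1.9 × 2.69 / 5 = 1.0222 per unit of net cost to the contributor — now above 1 — so contributing fully is weakly dominant for every player.
So the Nash equilibrium is full contribution by all 5; the group earns 1.9 × 2.69 × 175 = 894.43.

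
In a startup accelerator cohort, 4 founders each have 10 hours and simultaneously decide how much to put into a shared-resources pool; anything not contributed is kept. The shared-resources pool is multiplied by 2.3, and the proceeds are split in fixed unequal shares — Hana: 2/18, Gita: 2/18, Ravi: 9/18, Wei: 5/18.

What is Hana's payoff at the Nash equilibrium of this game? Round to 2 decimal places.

12.56 hours

A player with share s gets back 2.3·s per unit contributed, so full contribution is dominant for anyone with s > 1/2.3 = 0.4348 and zero contribution is dominant for anyone below.
Only Ravi (9/18) clears that bar, contributing 10; the remaining 3 contribute 0. Total contributed: 10.
Hana keeps 10 and receives 2.3 × 10 × 2/18 = 2.56 from the shared-resources pool, for a payoff of 12.56.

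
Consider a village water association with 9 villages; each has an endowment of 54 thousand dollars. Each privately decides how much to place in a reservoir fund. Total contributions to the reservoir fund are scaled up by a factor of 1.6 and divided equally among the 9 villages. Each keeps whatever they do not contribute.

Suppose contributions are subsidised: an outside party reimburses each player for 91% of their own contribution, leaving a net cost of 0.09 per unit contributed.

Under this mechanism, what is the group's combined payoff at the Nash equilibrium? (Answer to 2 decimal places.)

1219.86 thousand dollars

With the mechanism, a contributed unit returns (1.6/9) / 0.09 = 1.9753 per unit of net cost to the contributor — now above 1 — so contributing fully is weakly dominant for every player.
So the Nash equilibrium is full contribution by all 9; the group earns 9 × (54 × 0.91 + 1.6 × 54) = 1219.86.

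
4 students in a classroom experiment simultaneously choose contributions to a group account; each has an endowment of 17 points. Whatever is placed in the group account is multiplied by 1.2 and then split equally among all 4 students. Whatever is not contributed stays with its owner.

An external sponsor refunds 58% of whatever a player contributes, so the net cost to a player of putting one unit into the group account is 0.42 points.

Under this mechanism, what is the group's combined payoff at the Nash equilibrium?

68.00 points

Even with the mechanism, each unit contributed returns only (1.2/4) / 0.42 = 0.7143 per unit of net cost, so contributing nothing is still dominant.
Everyone keeps their endowment and the group total is 4 × 17 = 68.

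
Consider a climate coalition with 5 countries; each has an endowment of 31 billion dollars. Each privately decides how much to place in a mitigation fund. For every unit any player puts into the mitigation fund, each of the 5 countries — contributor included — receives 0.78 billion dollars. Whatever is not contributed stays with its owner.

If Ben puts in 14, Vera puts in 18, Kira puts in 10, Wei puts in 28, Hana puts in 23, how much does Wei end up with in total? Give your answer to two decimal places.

Total contributed: 14 + 18 + 10 + 28 + 23 = 93.
Each receives 0.78 × 93 = 72.54 from the mitigation fund.
Wei keeps 31 − 28 = 3, so Wei's payoff is 3 + 72.54 = 75.54.

75.54 billion dollars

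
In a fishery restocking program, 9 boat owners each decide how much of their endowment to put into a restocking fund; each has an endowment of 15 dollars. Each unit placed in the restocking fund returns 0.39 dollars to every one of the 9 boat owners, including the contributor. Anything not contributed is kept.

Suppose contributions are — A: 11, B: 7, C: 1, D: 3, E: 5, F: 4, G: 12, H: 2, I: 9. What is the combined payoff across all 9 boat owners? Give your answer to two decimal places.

270.54 dollars

Total contributed: 11 + 7 + 1 + 3 + 5 + 4 + 12 + 2 + 9 = 54; total kept: 9 × 15 − 54 = 81.
The restocking fund pays out 0.39 × 9 × 54 = 189.54 in aggregate.
Group total = 81 + 189.54 = 270.54.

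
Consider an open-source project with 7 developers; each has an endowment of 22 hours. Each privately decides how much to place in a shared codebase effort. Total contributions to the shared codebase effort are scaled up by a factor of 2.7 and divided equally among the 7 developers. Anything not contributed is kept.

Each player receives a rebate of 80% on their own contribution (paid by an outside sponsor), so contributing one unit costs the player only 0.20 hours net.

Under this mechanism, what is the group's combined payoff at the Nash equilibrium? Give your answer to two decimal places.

Under the mechanism each unit contributed yields (2.7/7) / 0.20 = 1.9286 back to its contributor per unit of net cost, which exceeds 1, making full contribution the dominant choice for everyone.
At the Nash equilibrium everyone contributes 22. Group total payoff = 7 × (22 × 0.80 + 2.7 × 22) = 539.00.

539.00 hours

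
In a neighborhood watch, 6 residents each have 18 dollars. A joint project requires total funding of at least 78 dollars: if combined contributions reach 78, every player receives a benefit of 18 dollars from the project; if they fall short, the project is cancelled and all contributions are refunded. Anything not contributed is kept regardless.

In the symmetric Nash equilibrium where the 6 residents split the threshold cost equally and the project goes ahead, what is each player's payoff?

Equal share of the threshold: 78/6 = 13.
At this profile no one gains by cutting their contribution: any cut drops the total below 78, the project is cancelled, contributions are refunded, and the deviator ends with 18, which is less than 18 − 13 + 18 = 23. Contributing more than 13 just wastes the excess. So contributing exactly 13 is a best response.
Each player's payoff: 18 − 13 + 18 = 23.

23 dollars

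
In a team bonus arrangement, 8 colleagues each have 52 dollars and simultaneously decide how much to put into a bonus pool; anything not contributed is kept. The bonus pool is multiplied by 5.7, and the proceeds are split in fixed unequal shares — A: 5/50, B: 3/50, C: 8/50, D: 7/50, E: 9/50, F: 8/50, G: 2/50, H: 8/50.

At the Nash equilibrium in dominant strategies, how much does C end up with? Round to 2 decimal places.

99.42 dollars

For player j, contributing a unit is worthwhile iff 5.7 × (j's share) ≥ 1, i.e. iff j's share is at least 0.1754.
The only share above 0.1754 is E's 9/50, contributing 52; the remaining 7 contribute 0. Total contributed: 52.
C keeps 52 and receives 5.7 × 52 × 8/50 = 47.42 from the bonus pool, for a payoff of 99.42.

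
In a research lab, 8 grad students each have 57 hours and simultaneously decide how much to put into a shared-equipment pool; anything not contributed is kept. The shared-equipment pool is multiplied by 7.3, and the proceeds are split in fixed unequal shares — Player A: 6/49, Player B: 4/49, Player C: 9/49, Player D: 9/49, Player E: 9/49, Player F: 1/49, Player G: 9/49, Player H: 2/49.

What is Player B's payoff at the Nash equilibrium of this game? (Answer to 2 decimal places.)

Player j's private return per contributed unit is 7.3 × (j's share). Contributing is weakly dominant for j when that share is at least 1/7.3 = 0.1370, and contributing 0 is dominant otherwise.
Player C, Player D, Player E and Player G are above the threshold, contributing 57 each; the remaining 4 contribute 0. Total contributed: 228.
Player B keeps 57 and receives 7.3 × 228 × 4/49 = 135.87 from the shared-equipment pool, for a payoff of 192.87.

192.87 hours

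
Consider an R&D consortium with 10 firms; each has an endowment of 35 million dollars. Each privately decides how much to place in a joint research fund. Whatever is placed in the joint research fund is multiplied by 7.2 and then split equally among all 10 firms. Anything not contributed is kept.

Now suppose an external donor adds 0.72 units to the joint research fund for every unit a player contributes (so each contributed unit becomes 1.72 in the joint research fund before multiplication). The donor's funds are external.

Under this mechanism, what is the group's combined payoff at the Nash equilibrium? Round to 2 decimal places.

Under the mechanism each unit contributed yields 7.2 × 1.72 / 10 = 1.2384 back to its contributor per unit of net cost, which exceeds 1, making full contribution the dominant choice for everyone.
At the Nash equilibrium everyone contributes 35. Group total payoff = 7.2 × 1.72 × 350 = 4334.40.

4334.40 million dollars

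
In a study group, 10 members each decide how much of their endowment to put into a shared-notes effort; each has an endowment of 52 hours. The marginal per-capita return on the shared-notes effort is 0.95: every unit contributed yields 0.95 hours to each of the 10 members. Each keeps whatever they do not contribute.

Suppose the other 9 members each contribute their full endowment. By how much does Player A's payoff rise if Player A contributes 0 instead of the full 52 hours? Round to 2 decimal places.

2.60 hours

Switching from a contribution of 52 to 0 lets Player A keep an extra 52 hours, but lowers the shared-notes effort by 52, which costs Player A their own share of that drop: 0.95 × 52 = 49.40.
Net gain = 52 − 49.40 = 2.60. The private return per contributed unit (0.95) is below 1, so free-riding is indeed the best response regardless of what the others do.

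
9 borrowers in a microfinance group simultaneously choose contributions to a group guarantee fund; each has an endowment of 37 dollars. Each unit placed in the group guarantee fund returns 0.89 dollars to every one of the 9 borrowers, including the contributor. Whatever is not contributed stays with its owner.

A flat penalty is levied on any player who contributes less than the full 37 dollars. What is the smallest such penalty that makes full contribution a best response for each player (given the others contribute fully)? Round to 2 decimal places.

4.07 dollars

Given the others contribute fully, the best deviation is to contribute 0 (any partial contribution still incurs the fine and gives up units whose private return 0.89 is below 1).
Deviating from 37 to 0 saves 37 dollars but forfeits the deviator's share of the drop in the group guarantee fund: 0.89 × 37 = 32.93.
So the deviation gain is 37 − 32.93 = 4.07, and the fine must be at least 4.07 dollars to wipe it out.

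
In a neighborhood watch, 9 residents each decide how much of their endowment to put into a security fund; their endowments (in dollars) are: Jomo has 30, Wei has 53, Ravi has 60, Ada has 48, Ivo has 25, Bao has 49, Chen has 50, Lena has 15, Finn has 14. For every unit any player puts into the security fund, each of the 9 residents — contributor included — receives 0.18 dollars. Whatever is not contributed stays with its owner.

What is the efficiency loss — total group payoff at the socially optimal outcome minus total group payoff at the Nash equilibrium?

213.28 dollars

The private return per contributed unit is 0.18 < 1 for everyone, so the Nash equilibrium is zero contribution and the group total is Σ E_j = 30 + 53 + 60 + 48 + 25 + 49 + 50 + 15 + 14 = 344.
Each contributed unit returns 1.620 to the group, so the social optimum is full contribution by everyone: group total = 1.620 × 344 = 557.28.
Efficiency loss = (1.620 − 1) × 344 = 213.28.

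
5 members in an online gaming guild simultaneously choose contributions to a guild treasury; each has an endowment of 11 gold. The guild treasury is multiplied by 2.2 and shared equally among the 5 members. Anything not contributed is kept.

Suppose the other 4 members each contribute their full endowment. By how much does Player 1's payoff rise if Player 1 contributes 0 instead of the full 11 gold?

6.16 gold

Switching from a contribution of 11 to 0 lets Player 1 keep an extra 11 gold, but lowers the guild treasury by 11, which costs Player 1 their own share of that drop: 2.2/5 × 11 = 4.84.
Net gain = 11 − 4.84 = 6.16. The private return per contributed unit (0.4400) is below 1, so free-riding is indeed the best response regardless of what the others do.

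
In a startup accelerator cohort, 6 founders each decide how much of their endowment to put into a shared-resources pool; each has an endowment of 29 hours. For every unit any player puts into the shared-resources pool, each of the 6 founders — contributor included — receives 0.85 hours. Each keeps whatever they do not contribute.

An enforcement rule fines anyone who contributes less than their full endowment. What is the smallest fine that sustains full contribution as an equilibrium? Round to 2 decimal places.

4.35 hours

Given the others contribute fully, the best deviation is to contribute 0 (any partial contribution still incurs the fine and gives up units whose private return 0.85 is below 1).
Deviating from 29 to 0 saves 29 hours but forfeits the deviator's share of the drop in the shared-resources pool: 0.85 × 29 = 24.65.
So the deviation gain is 29 − 24.65 = 4.35, and the fine must be at least 4.35 hours to wipe it out.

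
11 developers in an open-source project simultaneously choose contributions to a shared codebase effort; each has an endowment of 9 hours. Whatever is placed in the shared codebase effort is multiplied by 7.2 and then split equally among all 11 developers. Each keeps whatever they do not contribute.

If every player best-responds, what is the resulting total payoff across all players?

Each contributed unit returns 7.2/11 = 0.6545 to its contributor — below 1 — so contributing 0 is dominant for every player. At the Nash equilibrium everyone keeps their 9, and the group total is 11 × 9 = 99.

99.00 hours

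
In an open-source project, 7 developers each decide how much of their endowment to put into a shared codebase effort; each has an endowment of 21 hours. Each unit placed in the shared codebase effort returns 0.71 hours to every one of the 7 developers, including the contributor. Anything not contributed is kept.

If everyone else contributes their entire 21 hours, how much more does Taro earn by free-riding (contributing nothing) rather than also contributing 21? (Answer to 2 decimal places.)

Switching from a contribution of 21 to 0 lets Taro keep an extra 21 hours, but lowers the shared codebase effort by 21, which costs Taro their own share of that drop: 0.71 × 21 = 14.91.
Net gain = 21 − 14.91 = 6.09. The private return per contributed unit (0.71) is below 1, so free-riding is indeed the best response regardless of what the others do.

6.09 hours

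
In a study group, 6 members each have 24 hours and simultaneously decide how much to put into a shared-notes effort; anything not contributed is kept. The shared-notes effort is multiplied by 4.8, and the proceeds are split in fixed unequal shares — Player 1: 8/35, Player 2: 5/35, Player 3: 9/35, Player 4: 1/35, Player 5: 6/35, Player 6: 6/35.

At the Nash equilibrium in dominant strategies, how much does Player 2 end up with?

A player with share s gets back 4.8·s per unit contributed, so full contribution is dominant for anyone with s > 1/4.8 = 0.2083 and zero contribution is dominant for anyone below.
Player 1 and Player 3 are above the threshold, contributing 24 each; the remaining 4 contribute 0. Total contributed: 48.
Player 2 keeps 24 and receives 4.8 × 48 × 5/35 = 32.91 from the shared-notes effort, for a payoff of 56.91.

56.91 hours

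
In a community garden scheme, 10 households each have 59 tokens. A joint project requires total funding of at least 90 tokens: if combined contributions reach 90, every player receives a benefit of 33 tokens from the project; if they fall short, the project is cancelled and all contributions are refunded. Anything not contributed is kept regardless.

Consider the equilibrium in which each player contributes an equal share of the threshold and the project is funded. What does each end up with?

83 tokens

Equal share of the threshold: 90/10 = 9.
At this profile no one gains by cutting their contribution: any cut drops the total below 90, the project is cancelled, contributions are refunded, and the deviator ends with 59, which is less than 59 − 9 + 33 = 83. Contributing more than 9 just wastes the excess. So contributing exactly 9 is a best response.
Each player's payoff: 59 − 9 + 33 = 83.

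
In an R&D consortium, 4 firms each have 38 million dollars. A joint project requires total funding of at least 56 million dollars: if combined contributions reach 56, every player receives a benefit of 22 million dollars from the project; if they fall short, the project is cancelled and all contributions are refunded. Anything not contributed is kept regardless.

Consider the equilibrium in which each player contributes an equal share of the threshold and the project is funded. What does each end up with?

Equal share of the threshold: 56/4 = 14.
At this profile no one gains by cutting their contribution: any cut drops the total below 56, the project is cancelled, contributions are refunded, and the deviator ends with 38, which is less than 38 − 14 + 22 = 46. Contributing more than 14 just wastes the excess. So contributing exactly 14 is a best response.
Each player's payoff: 38 − 14 + 22 = 46.

46 million dollars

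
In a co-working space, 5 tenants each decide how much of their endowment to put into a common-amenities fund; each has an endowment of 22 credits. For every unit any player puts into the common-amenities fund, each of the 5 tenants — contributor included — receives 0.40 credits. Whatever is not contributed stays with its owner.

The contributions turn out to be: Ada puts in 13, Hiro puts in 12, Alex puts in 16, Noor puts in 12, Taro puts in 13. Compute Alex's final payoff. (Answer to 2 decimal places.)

32.40 credits

Total contributed: 13 + 12 + 16 + 12 + 13 = 66.
Each receives 0.40 × 66 = 26.40 from the common-amenities fund.
Alex keeps 22 − 16 = 6, so Alex's payoff is 6 + 26.40 = 32.40.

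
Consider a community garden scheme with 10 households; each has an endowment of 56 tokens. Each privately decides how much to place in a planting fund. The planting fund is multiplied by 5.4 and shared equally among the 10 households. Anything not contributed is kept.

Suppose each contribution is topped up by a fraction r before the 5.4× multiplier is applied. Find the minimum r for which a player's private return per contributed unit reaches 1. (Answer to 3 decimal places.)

0.852

With matching at rate r, one contributed unit becomes (1 + r) in the planting fund and returns 5.4 × (1 + r) / 10 to the contributor.
Setting this equal to 1: 1 + r = 10/5.4 = 1.8519.
So the minimum matching rate is r = 1.8519 − 1 = 0.852.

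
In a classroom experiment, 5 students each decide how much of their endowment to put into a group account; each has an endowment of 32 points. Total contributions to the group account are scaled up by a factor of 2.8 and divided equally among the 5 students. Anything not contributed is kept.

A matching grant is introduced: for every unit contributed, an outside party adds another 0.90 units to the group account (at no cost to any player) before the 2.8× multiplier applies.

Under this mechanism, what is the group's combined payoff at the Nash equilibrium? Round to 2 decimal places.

851.20 points

The effective private return per unit is now 2.8 × 1.90 / 5 = 1.0640 > 1, so every player's dominant strategy flips to full contribution.
So the Nash equilibrium is full contribution by all 5; the group earns 2.8 × 1.90 × 160 = 851.20.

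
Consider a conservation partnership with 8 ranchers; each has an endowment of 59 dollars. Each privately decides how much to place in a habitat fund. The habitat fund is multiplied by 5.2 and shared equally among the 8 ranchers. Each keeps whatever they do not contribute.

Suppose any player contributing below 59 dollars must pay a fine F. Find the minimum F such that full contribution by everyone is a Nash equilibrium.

20.65 dollars

Given the others contribute fully, the best deviation is to contribute 0 (any partial contribution still incurs the fine and gives up units whose private return 0.6500 is below 1).
Deviating from 59 to 0 saves 59 dollars but forfeits the deviator's share of the drop in the habitat fund: 5.2/8 × 59 = 38.35.
So the deviation gain is 59 − 38.35 = 20.65, and the fine must be at least 20.65 dollars to wipe it out.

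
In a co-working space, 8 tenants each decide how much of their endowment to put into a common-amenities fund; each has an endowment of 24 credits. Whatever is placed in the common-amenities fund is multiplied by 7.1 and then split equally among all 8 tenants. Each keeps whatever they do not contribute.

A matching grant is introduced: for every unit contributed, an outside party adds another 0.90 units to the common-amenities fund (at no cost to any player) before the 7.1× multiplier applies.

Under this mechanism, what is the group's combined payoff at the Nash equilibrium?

2590.08 credits

The effective private return per unit is now 7.1 × 1.90 / 8 = 1.6863 > 1, so every player's dominant strategy flips to full contribution.
At the Nash equilibrium everyone contributes 24. Group total payoff = 7.1 × 1.90 × 192 = 2590.08.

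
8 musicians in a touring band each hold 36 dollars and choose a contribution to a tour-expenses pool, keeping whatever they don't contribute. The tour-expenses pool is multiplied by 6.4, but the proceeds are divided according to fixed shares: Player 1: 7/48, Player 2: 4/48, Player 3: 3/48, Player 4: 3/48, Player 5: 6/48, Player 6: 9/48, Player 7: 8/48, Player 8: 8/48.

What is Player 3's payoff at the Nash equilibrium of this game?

Each unit j contributes comes back to j as 6.4 × (j's share), so j prefers to contribute only if that share exceeds 1/6.4 = 0.1563; otherwise keeping the unit dominates.
The shares above 0.1563 belong to Player 6, Player 7 and Player 8, contributing 36 each; the remaining 5 contribute 0. Total contributed: 108.
Player 3 keeps 36 and receives 6.4 × 108 × 3/48 = 43.20 from the tour-expenses pool, for a payoff of 79.20.

79.20 dollars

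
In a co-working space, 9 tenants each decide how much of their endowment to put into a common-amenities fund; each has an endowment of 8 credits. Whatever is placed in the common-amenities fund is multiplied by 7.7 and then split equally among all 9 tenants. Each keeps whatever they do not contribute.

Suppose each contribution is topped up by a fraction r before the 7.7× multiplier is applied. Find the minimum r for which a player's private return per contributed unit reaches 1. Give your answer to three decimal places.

With matching at rate r, one contributed unit becomes (1 + r) in the common-amenities fund and returns 7.7 × (1 + r) / 9 to the contributor.
Setting this equal to 1: 1 + r = 9/7.7 = 1.1688.
So the minimum matching rate is r = 1.1688 − 1 = 0.169.

0.169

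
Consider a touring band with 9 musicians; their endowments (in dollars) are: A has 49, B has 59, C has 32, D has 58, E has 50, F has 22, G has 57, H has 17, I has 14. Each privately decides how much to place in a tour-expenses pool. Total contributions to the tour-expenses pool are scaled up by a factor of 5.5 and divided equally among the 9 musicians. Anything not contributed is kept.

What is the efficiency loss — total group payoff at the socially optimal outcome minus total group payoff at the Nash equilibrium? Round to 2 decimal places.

The private return per contributed unit is 5.5/9 = 0.6111 < 1 for every player regardless of endowment, so the Nash equilibrium is zero contribution and the group total is Σ E_j = 49 + 59 + 32 + 58 + 50 + 22 + 57 + 17 + 14 = 358.
Each contributed unit returns 5.500 to the group, so the social optimum is full contribution by everyone: group total = 5.500 × 358 = 1969.00.
Efficiency loss = (5.500 − 1) × 358 = 1611.00.

1611.00 dollars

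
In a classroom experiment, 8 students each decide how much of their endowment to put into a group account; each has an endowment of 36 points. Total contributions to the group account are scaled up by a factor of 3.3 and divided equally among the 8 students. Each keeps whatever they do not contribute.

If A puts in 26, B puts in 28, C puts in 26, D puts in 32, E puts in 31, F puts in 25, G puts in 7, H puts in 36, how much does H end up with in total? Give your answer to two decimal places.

Total contributed: 26 + 28 + 26 + 32 + 31 + 25 + 7 + 36 = 211.
Each receives 3.3 × 211 / 8 = 87.04 from the group account.
H keeps 36 − 36 = 0, so H's payoff is 0 + 87.04 = 87.04.

87.04 points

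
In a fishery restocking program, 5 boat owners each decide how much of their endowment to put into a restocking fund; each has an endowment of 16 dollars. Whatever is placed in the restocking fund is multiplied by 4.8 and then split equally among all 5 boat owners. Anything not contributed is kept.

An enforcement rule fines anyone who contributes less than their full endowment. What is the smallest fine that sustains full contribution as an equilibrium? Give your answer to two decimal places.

0.64 dollars

Given the others contribute fully, the best deviation is to contribute 0 (any partial contribution still incurs the fine and gives up units whose private return 0.9600 is below 1).
Deviating from 16 to 0 saves 16 dollars but forfeits the deviator's share of the drop in the restocking fund: 4.8/5 × 16 = 15.36.
So the deviation gain is 16 − 15.36 = 0.64, and the fine must be at least 0.64 dollars to wipe it out.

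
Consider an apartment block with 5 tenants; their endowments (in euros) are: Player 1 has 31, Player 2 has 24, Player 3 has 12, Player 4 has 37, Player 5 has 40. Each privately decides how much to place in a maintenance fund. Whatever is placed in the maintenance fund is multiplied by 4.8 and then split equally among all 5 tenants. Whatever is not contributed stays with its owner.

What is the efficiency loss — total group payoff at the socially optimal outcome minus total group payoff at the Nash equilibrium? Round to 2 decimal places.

547.20 euros

The private return per contributed unit is 4.8/5 = 0.9600 < 1 for every player regardless of endowment, so the Nash equilibrium is zero contribution and the group total is Σ E_j = 31 + 24 + 12 + 37 + 40 = 144.
Each contributed unit returns 4.800 to the group, so the social optimum is full contribution by everyone: group total = 4.800 × 144 = 691.20.
Efficiency loss = (4.800 − 1) × 144 = 547.20.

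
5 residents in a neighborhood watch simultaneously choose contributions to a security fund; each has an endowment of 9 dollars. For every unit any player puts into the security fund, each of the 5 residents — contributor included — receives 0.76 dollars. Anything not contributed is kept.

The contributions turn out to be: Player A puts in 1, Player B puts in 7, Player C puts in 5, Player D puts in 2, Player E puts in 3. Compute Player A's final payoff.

21.68 dollars

Total contributed: 1 + 7 + 5 + 2 + 3 = 18.
Each receives 0.76 × 18 = 13.68 from the security fund.
Player A keeps 9 − 1 = 8, so Player A's payoff is 8 + 13.68 = 21.68.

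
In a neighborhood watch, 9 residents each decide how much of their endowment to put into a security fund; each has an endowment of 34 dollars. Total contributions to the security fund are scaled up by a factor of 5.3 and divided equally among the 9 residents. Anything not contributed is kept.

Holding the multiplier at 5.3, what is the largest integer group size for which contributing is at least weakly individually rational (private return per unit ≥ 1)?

5

Private return per unit is 5.3/(group size), which is ≥ 1 whenever the group size is ≤ 5.3.
The largest such integer is 5.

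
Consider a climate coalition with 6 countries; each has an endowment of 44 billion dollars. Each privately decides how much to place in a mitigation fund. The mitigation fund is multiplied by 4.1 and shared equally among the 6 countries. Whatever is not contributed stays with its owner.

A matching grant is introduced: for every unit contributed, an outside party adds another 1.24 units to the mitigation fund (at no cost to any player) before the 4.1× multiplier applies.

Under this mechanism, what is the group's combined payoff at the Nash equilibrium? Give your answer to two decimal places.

The effective private return per unit is now 4.1 × 2.24 / 6 = 1.5307 > 1, so every player's dominant strategy flips to full contribution.
At the Nash equilibrium everyone contributes 44. Group total payoff = 4.1 × 2.24 × 264 = 2424.58.

2424.58 billion dollars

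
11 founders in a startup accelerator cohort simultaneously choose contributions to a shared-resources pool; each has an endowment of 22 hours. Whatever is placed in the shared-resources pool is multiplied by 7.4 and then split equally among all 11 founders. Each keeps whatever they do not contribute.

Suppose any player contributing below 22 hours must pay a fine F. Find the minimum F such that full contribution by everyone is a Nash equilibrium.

7.20 hours

Given the others contribute fully, the best deviation is to contribute 0 (any partial contribution still incurs the fine and gives up units whose private return 0.6727 is below 1).
Deviating from 22 to 0 saves 22 hours but forfeits the deviator's share of the drop in the shared-resources pool: 7.4/11 × 22 = 14.80.
So the deviation gain is 22 − 14.80 = 7.20, and the fine must be at least 7.20 hours to wipe it out.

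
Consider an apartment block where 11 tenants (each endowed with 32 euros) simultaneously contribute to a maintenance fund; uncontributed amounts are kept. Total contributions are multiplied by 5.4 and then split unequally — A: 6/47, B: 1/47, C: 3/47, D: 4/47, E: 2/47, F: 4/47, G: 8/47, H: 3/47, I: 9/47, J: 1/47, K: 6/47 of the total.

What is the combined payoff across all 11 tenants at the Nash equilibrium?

492.80 euros

A player with share s gets back 5.4·s per unit contributed, so full contribution is dominant for anyone with s > 1/5.4 = 0.1852 and zero contribution is dominant for anyone below.
Only I (9/47) clears that bar, contributing 32; the remaining 10 contribute 0. Total contributed: 32.
The maintenance fund pays out 5.4 × 32 = 172.80 in total (split across the unequal shares, but the aggregate is all that matters for the group sum).
The 10 free-riders keep 32 each, adding 320. Group total = 320 + 172.80 = 492.80.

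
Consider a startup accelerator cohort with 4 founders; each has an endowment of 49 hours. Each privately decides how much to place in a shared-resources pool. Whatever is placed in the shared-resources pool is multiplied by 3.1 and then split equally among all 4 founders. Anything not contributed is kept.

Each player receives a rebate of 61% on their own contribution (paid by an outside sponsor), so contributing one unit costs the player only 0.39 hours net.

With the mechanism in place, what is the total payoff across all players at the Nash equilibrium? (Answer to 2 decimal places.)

With the mechanism, a contributed unit returns (3.1/4) / 0.39 = 1.9872 per unit of net cost to the contributor — now above 1 — so contributing fully is weakly dominant for every player.
At the Nash equilibrium everyone contributes 49. Group total payoff = 4 × (49 × 0.61 + 3.1 × 49) = 727.16.

727.16 hours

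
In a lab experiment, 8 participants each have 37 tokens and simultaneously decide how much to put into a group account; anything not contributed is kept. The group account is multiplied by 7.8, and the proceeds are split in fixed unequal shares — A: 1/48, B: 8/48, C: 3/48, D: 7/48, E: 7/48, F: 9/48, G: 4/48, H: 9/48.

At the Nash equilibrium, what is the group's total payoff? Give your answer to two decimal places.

Player j's private return per contributed unit is 7.8 × (j's share). Contributing is weakly dominant for j when that share is at least 1/7.8 = 0.1282, and contributing 0 is dominant otherwise.
B, D, E, F and H are above the threshold, contributing 37 each; the remaining 3 contribute 0. Total contributed: 185.
The group account pays out 7.8 × 185 = 1443.00 in total (split across the unequal shares, but the aggregate is all that matters for the group sum).
The 3 free-riders keep 37 each, adding 111. Group total = 111 + 1443.00 = 1554.00.

1554.00 tokens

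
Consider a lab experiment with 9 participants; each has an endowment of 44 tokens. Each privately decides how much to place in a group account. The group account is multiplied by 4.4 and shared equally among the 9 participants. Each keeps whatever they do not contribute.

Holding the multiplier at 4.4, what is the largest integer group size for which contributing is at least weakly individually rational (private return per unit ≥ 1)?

Private return per unit is 4.4/(group size), which is ≥ 1 whenever the group size is ≤ 4.4.
The largest such integer is 4.

4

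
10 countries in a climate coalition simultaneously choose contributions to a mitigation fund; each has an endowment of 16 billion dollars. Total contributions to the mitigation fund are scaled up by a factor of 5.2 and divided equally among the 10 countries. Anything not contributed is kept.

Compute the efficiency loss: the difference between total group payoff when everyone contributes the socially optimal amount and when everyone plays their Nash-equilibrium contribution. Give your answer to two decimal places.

672.00 billion dollars

Each contributed unit returns 5.2/10 = 0.5200 to its contributor — below 1 — so contributing 0 is dominant for every player. At the Nash equilibrium everyone keeps their 16, and the group total is 10 × 16 = 160.
Each contributed unit returns 5.200 to the group as a whole (0.5200 to each of 10 players), which exceeds 1, so the social optimum is full contribution: group total = 5.200 × 160 = 832.00.
Efficiency loss = 832.00 − 160 = 672.00.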